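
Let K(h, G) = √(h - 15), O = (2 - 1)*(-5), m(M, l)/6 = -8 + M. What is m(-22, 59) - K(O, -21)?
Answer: -180 - 2*I*√5 ≈ -180.0 - 4.4721*I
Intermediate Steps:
m(M, l) = -48 + 6*M (m(M, l) = 6*(-8 + M) = -48 + 6*M)
O = -5 (O = 1*(-5) = -5)
K(h, G) = √(-15 + h)
m(-22, 59) - K(O, -21) = (-48 + 6*(-22)) - √(-15 - 5) = (-48 - 132) - √(-20) = -180 - 2*I*√5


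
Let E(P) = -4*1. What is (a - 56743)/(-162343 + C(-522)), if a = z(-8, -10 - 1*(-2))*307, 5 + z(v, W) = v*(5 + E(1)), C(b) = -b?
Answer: 60734/161821 ≈ 0.37532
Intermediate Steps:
E(P) = -4
z(v, W) = -5 + v (z(v, W) = -5 + v*(5 - 4) = -5 + v*1 = -5 + v)
a = -3991 (a = (-5 - 8)*307 = -13*307 = -3991)
(a - 56743)/(-162343 + C(-522)) = (-3991 - 56743)/(-162343 - 1*(-522)) = -60734/(-162343 + 522) = -60734/(-161821) = -60734*(-1/161821) = 60734/161821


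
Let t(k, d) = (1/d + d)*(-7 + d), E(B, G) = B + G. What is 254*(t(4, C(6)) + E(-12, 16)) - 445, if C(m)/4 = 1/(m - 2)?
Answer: -2477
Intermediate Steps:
C(m) = 4/(-2 + m) (C(m) = 4/(m - 2) = 4/(-2 + m))
t(k, d) = (-7 + d)*(d + 1/d) (t(k, d) = (d + 1/d)*(-7 + d) = (-7 + d)*(d + 1/d))
254*(t(4, C(6)) + E(-12, 16)) - 445 = 254*((1 + (4/(-2 + 6))² - 28/(-2 + 6) - 7/1) + (-12 + 16)) - 445 = 254*((1 + (4/4)² - 28/4 - 7/1) + 4) - 445 = 254*((1 + (4*(¼))² - 28/4 - 7/1) + 4) - 445 = 254*((1 + 1² - 7*1 - 7/1) + 4) - 445 = 254*((1 + 1 - 7 - 7*1) + 4) - 445 = 254*((1 + 1 - 7 - 7) + 4) - 445 = 254*(-12 + 4) - 445 = 254*(-8) - 445 = -2032 - 445 = -2477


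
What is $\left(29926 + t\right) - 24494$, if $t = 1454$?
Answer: $6886$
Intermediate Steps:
$\left(29926 + t\right) - 24494 = \left(29926 + 1454\right) - 24494 = 31380 - 24494 = 6886$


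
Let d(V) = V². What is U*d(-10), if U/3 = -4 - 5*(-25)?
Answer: 36300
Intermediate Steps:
U = 363 (U = 3*(-4 - 5*(-25)) = 3*(-4 + 125) = 3*121 = 363)
U*d(-10) = 363*(-10)² = 363*100 = 36300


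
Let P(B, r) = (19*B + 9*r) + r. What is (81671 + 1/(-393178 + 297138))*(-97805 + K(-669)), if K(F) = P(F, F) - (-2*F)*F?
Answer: 1525431594845881/24010 ≈ 6.3533e+10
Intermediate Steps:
P(B, r) = 10*r + 19*B (P(B, r) = (9*r + 19*B) + r = 10*r + 19*B)
K(F) = 2*F**2 + 29*F (K(F) = (10*F + 19*F) - (-2*F)*F = 29*F - (-2)*F**2 = 29*F + 2*F**2 = 2*F**2 + 29*F)
(81671 + 1/(-393178 + 297138))*(-97805 + K(-669)) = (81671 + 1/(-393178 + 297138))*(-97805 - 669*(29 + 2*(-669))) = (81671 + 1/(-96040))*(-97805 - 669*(29 - 1338)) = (81671 - 1/96040)*(-97805 - 669*(-1309)) = 7843682839*(-97805 + 875721)/96040 = (7843682839/96040)*777916 = 1525431594845881/24010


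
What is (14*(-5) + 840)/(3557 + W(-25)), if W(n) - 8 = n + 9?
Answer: 110/507 ≈ 0.21696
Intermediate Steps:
W(n) = 17 + n (W(n) = 8 + (n + 9) = 8 + (9 + n) = 17 + n)
(14*(-5) + 840)/(3557 + W(-25)) = (14*(-5) + 840)/(3557 + (17 - 25)) = (-70 + 840)/(3557 - 8) = 770/3549 = 770*(1/3549) = 110/507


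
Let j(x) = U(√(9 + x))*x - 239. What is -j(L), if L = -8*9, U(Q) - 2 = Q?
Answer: 383 + 216*I*√7 ≈ 383.0 + 571.48*I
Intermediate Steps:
U(Q) = 2 + Q
L = -72
j(x) = -239 + x*(2 + √(9 + x)) (j(x) = (2 + √(9 + x))*x - 239 = x*(2 + √(9 + x)) - 239 = -239 + x*(2 + √(9 + x)))
-j(L) = -(-239 - 72*(2 + √(9 - 72))) = -(-239 - 72*(2 + √(-63))) = -(-239 - 72*(2 + 3*I*√7)) = -(-239 + (-144 - 216*I*√7)) = -(-383 - 216*I*√7) = 383 + 216*I*√7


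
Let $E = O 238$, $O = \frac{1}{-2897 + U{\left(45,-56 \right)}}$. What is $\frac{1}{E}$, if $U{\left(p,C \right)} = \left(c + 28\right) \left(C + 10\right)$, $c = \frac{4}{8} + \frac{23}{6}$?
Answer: $- \frac{1879}{102} \approx -18.422$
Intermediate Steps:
$c = \frac{13}{3}$ ($c = 4 \cdot \frac{1}{8} + 23 \cdot \frac{1}{6} = \frac{1}{2} + \frac{23}{6} = \frac{13}{3} \approx 4.3333$)
$U{\left(p,C \right)} = \frac{970}{3} + \frac{97 C}{3}$ ($U{\left(p,C \right)} = \left(\frac{13}{3} + 28\right) \left(C + 10\right) = \frac{97 \left(10 + C\right)}{3} = \frac{970}{3} + \frac{97 C}{3}$)
$O = - \frac{3}{13153}$ ($O = \frac{1}{-2897 + \left(\frac{970}{3} + \frac{97}{3} \left(-56\right)\right)} = \frac{1}{-2897 + \left(\frac{970}{3} - \frac{5432}{3}\right)} = \frac{1}{-2897 - \frac{4462}{3}} = \frac{1}{- \frac{13153}{3}} = - \frac{3}{13153} \approx -0.00022808$)
$E = - \frac{102}{1879}$ ($E = \left(- \frac{3}{13153}\right) 238 = - \frac{102}{1879} \approx -0.054284$)
$\frac{1}{E} = \frac{1}{- \frac{102}{1879}} = - \frac{1879}{102}$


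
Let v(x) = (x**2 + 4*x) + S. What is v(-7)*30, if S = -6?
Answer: 450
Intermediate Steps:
v(x) = -6 + x**2 + 4*x (v(x) = (x**2 + 4*x) - 6 = -6 + x**2 + 4*x)
v(-7)*30 = (-6 + (-7)**2 + 4*(-7))*30 = (-6 + 49 - 28)*30 = 15*30 = 450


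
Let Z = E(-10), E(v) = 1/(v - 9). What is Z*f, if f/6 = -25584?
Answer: 153504/19 ≈ 8079.2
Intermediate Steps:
f = -153504 (f = 6*(-25584) = -153504)
E(v) = 1/(-9 + v)
Z = -1/19 (Z = 1/(-9 - 10) = 1/(-19) = -1/19 ≈ -0.052632)
Z*f = -1/19*(-153504) = 153504/19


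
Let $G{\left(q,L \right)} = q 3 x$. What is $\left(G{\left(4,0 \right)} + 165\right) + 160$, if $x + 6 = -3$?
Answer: $217$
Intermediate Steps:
$x = -9$ ($x = -6 - 3 = -9$)
$G{\left(q,L \right)} = - 27 q$ ($G{\left(q,L \right)} = q 3 \left(-9\right) = 3 q \left(-9\right) = - 27 q$)
$\left(G{\left(4,0 \right)} + 165\right) + 160 = \left(\left(-27\right) 4 + 165\right) + 160 = \left(-108 + 165\right) + 160 = 57 + 160 = 217$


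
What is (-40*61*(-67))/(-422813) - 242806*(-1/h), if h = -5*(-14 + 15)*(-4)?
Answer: 51329131839/4228130 ≈ 12140.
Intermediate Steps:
h = 20 (h = -5*1*(-4) = -5*(-4) = 20)
(-40*61*(-67))/(-422813) - 242806*(-1/h) = (-40*61*(-67))/(-422813) - 242806/(20*(-1)) = -2440*(-67)*(-1/422813) - 242806/(-20) = 163480*(-1/422813) - 242806*(-1/20) = -163480/422813 + 121403/10 = 51329131839/4228130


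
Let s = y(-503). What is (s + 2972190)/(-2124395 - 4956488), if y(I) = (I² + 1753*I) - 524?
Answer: -2342916/7080883 ≈ -0.33088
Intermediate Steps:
y(I) = -524 + I² + 1753*I
s = -629274 (s = -524 + (-503)² + 1753*(-503) = -524 + 253009 - 881759 = -629274)
(s + 2972190)/(-2124395 - 4956488) = (-629274 + 2972190)/(-2124395 - 4956488) = 2342916/(-7080883) = 2342916*(-1/7080883) = -2342916/7080883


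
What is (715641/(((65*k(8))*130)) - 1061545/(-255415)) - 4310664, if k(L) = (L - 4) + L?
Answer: -7442796378244999/1726605400 ≈ -4.3107e+6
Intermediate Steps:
k(L) = -4 + 2*L (k(L) = (-4 + L) + L = -4 + 2*L)
(715641/(((65*k(8))*130)) - 1061545/(-255415)) - 4310664 = (715641/(((65*(-4 + 2*8))*130)) - 1061545/(-255415)) - 4310664 = (715641/(((65*(-4 + 16))*130)) - 1061545*(-1/255415)) - 4310664 = (715641/(((65*12)*130)) + 212309/51083) - 4310664 = (715641/((780*130)) + 212309/51083) - 4310664 = (715641/101400 + 212309/51083) - 4310664 = (715641*(1/101400) + 212309/51083) - 4310664 = (238547/33800 + 212309/51083) - 4310664 = 19361740601/1726605400 - 4310664 = -7442796378244999/1726605400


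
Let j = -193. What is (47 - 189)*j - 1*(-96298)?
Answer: 123704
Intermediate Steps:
(47 - 189)*j - 1*(-96298) = (47 - 189)*(-193) - 1*(-96298) = -142*(-193) + 96298 = 27406 + 96298 = 123704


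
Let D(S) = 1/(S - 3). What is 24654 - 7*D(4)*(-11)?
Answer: 24731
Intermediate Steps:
D(S) = 1/(-3 + S)
24654 - 7*D(4)*(-11) = 24654 - 7/(-3 + 4)*(-11) = 24654 - 7/1*(-11) = 24654 - 7*1*(-11) = 24654 - 7*(-11) = 24654 - 1*(-77) = 24654 + 77 = 24731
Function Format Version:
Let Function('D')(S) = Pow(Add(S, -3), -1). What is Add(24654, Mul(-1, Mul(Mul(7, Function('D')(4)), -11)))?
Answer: 24731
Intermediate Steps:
Function('D')(S) = Pow(Add(-3, S), -1)
Add(24654, Mul(-1, Mul(Mul(7, Function('D')(4)), -11))) = Add(24654, Mul(-1, Mul(Mul(7, Pow(Add(-3, 4), -1)), -11))) = Add(24654, Mul(-1, Mul(Mul(7, Pow(1, -1)), -11))) = Add(24654, Mul(-1, Mul(Mul(7, 1), -11))) = Add(24654, Mul(-1, Mul(7, -11))) = Add(24654, Mul(-1, -77)) = Add(24654, 77) = 24731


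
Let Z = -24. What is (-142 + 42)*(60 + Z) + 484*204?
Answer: 95136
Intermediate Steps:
(-142 + 42)*(60 + Z) + 484*204 = (-142 + 42)*(60 - 24) + 484*204 = -100*36 + 98736 = -3600 + 98736 = 95136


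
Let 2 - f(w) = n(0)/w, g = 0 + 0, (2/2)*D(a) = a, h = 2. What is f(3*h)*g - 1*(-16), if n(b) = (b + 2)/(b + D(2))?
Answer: 16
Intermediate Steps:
D(a) = a
n(b) = 1 (n(b) = (b + 2)/(b + 2) = (2 + b)/(2 + b) = 1)
g = 0
f(w) = 2 - 1/w
f(3*h)*g - 1*(-16) = (2 - 1/(3*2))*0 - 1*(-16) = (2 - 1/6)*0 + 16 = (11/6)*0 + 16 = 0 + 16 = 16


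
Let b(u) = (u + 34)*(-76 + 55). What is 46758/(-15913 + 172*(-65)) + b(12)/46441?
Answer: -732553372/419408671 ≈ -1.7466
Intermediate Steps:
b(u) = -714 - 21*u (b(u) = (34 + u)*(-21) = -714 - 21*u)
46758/(-15913 + 172*(-65)) + b(12)/46441 = 46758/(-15913 + 172*(-65)) + (-714 - 21*12)/46441 = 46758/(-15913 - 11180) + (-714 - 252)*(1/46441) = 46758/(-27093) - 966*1/46441 = 46758*(-1/27093) - 966/46441 = -15586/9031 - 966/46441 = -732553372/419408671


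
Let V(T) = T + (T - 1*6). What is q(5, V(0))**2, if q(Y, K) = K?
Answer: 36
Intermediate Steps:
V(T) = -6 + 2*T (V(T) = T + (T - 6) = T + (-6 + T) = -6 + 2*T)
q(5, V(0))**2 = (-6 + 2*0)**2 = (-6 + 0)**2 = (-6)**2 = 36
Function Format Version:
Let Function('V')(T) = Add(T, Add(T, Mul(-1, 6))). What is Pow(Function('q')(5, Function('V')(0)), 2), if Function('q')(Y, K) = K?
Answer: 36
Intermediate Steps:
Function('V')(T) = Add(-6, Mul(2, T)) (Function('V')(T) = Add(T, Add(T, -6)) = Add(T, Add(-6, T)) = Add(-6, Mul(2, T)))
Pow(Function('q')(5, Function('V')(0)), 2) = Pow(Add(-6, Mul(2, 0)), 2) = Pow(Add(-6, 0), 2) = Pow(-6, 2) = 36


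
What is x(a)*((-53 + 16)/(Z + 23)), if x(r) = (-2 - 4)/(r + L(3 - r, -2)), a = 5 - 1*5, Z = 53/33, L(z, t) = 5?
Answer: 3663/2030 ≈ 1.8044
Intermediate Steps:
Z = 53/33 (Z = 53*(1/33) = 53/33 ≈ 1.6061)
a = 0 (a = 5 - 5 = 0)
x(r) = -6/(5 + r) (x(r) = (-2 - 4)/(r + 5) = -6/(5 + r))
x(a)*((-53 + 16)/(Z + 23)) = (-6/(5 + 0))*((-53 + 16)/(53/33 + 23)) = (-6/5)*(-37/812/33) = (-6*1/5)*(-37*33/812) = -6/5*(-1221/812) = 3663/2030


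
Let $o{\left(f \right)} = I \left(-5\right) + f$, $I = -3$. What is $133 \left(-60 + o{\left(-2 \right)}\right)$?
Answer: $-6251$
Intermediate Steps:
$o{\left(f \right)} = 15 + f$ ($o{\left(f \right)} = \left(-3\right) \left(-5\right) + f = 15 + f$)
$133 \left(-60 + o{\left(-2 \right)}\right) = 133 \left(-60 + \left(15 - 2\right)\right) = 133 \left(-60 + 13\right) = 133 \left(-47\right) = -6251$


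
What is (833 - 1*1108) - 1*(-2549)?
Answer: 2274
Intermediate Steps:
(833 - 1*1108) - 1*(-2549) = (833 - 1108) + 2549 = -275 + 2549 = 2274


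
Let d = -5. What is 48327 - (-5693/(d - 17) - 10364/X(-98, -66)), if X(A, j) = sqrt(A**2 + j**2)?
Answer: 1057501/22 + 2591*sqrt(3490)/1745 ≈ 48156.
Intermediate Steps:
48327 - (-5693/(d - 17) - 10364/X(-98, -66)) = 48327 - (-5693/(-5 - 17) - 10364/sqrt((-98)**2 + (-66)**2)) = 48327 - (-5693/((-22*1)) - 10364/sqrt(9604 + 4356)) = 48327 - (-5693/(-22) - 10364*sqrt(3490)/6980) = 48327 - (-5693*(-1/22) - 10364*sqrt(3490)/6980) = 48327 - (5693/22 - 2591*sqrt(3490)/1745) = 48327 + (-5693/22 + 2591*sqrt(3490)/1745) = 1057501/22 + 2591*sqrt(3490)/1745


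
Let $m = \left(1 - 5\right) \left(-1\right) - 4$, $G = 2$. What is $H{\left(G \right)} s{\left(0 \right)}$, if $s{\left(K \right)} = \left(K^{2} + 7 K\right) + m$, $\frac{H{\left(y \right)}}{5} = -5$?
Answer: $0$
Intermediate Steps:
$H{\left(y \right)} = -25$ ($H{\left(y \right)} = 5 \left(-5\right) = -25$)
$m = 0$ ($m = \left(-4\right) \left(-1\right) - 4 = 4 - 4 = 0$)
$s{\left(K \right)} = K^{2} + 7 K$ ($s{\left(K \right)} = \left(K^{2} + 7 K\right) + 0 = K^{2} + 7 K$)
$H{\left(G \right)} s{\left(0 \right)} = - 25 \cdot 0 \left(7 + 0\right) = - 25 \cdot 0 \cdot 7 = \left(-25\right) 0 = 0$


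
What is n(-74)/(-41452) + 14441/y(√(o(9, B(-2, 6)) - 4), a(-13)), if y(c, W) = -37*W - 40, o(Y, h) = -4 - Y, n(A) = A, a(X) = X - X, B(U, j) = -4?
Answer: -149651343/414520 ≈ -361.02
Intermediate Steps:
a(X) = 0
y(c, W) = -40 - 37*W
n(-74)/(-41452) + 14441/y(√(o(9, B(-2, 6)) - 4), a(-13)) = -74/(-41452) + 14441/(-40 - 37*0) = -74*(-1/41452) + 14441/(-40 + 0) = 37/20726 + 14441/(-40) = 37/20726 + 14441*(-1/40) = 37/20726 - 14441/40 = -149651343/414520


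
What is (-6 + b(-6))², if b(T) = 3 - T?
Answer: 9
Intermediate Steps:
(-6 + b(-6))² = (-6 + (3 - 1*(-6)))² = (-6 + (3 + 6))² = (-6 + 9)² = 3² = 9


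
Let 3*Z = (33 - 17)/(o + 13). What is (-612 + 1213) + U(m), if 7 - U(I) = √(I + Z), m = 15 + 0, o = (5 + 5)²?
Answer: 608 - √1729239/339 ≈ 604.12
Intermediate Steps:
o = 100 (o = 10² = 100)
m = 15
Z = 16/339 (Z = ((33 - 17)/(100 + 13))/3 = (16/113)/3 = (16*(1/113))/3 = (⅓)*(16/113) = 16/339 ≈ 0.047198)
U(I) = 7 - √(16/339 + I) (U(I) = 7 - √(I + 16/339) = 7 - √(16/339 + I))
(-612 + 1213) + U(m) = (-612 + 1213) + (7 - √(5424 + 114921*15)/339) = 601 + (7 - √(5424 + 1723815)/339) = 601 + (7 - √1729239/339) = 608 - √1729239/339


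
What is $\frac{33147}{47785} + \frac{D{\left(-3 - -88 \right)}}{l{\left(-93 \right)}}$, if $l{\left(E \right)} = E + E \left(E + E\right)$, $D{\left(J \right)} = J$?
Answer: $\frac{114871172}{164428185} \approx 0.69861$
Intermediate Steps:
$l{\left(E \right)} = E + 2 E^{2}$ ($l{\left(E \right)} = E + E 2 E = E + 2 E^{2}$)
$\frac{33147}{47785} + \frac{D{\left(-3 - -88 \right)}}{l{\left(-93 \right)}} = \frac{33147}{47785} + \frac{-3 - -88}{\left(-93\right) \left(1 + 2 \left(-93\right)\right)} = 33147 \cdot \frac{1}{47785} + \frac{-3 + 88}{\left(-93\right) \left(1 - 186\right)} = \frac{33147}{47785} + \frac{85}{\left(-93\right) \left(-185\right)} = \frac{33147}{47785} + \frac{85}{17205} = \frac{33147}{47785} + 85 \cdot \frac{1}{17205} = \frac{33147}{47785} + \frac{17}{3441} = \frac{114871172}{164428185}$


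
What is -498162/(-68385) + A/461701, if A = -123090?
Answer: 73861461304/10524474295 ≈ 7.0181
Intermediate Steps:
-498162/(-68385) + A/461701 = -498162/(-68385) - 123090/461701 = -498162*(-1/68385) - 123090*1/461701 = 166054/22795 - 123090/461701 = 73861461304/10524474295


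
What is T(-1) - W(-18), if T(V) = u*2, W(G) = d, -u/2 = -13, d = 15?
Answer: 37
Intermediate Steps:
u = 26 (u = -2*(-13) = 26)
W(G) = 15
T(V) = 52 (T(V) = 26*2 = 52)
T(-1) - W(-18) = 52 - 1*15 = 52 - 15 = 37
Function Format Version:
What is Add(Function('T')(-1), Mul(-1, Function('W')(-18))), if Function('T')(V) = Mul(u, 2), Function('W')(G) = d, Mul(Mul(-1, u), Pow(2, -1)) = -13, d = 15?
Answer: 37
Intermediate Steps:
u = 26 (u = Mul(-2, -13) = 26)
Function('W')(G) = 15
Function('T')(V) = 52 (Function('T')(V) = Mul(26, 2) = 52)
Add(Function('T')(-1), Mul(-1, Function('W')(-18))) = Add(52, Mul(-1, 15)) = Add(52, -15) = 37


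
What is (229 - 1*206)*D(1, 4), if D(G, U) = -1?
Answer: -23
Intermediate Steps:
(229 - 1*206)*D(1, 4) = (229 - 1*206)*(-1) = (229 - 206)*(-1) = 23*(-1) = -23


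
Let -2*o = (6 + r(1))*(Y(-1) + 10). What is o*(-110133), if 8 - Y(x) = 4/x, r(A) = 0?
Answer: 7268778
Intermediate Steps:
Y(x) = 8 - 4/x
o = -66 (o = -(6 + 0)*((8 - 4/(-1)) + 10)/2 = -3*((8 - 4*(-1)) + 10) = -3*((8 + 4) + 10) = -3*(12 + 10) = -3*22 = -½*132 = -66)
o*(-110133) = -66*(-110133) = 7268778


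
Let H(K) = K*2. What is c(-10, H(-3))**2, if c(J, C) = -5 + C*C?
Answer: 961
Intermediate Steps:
H(K) = 2*K
c(J, C) = -5 + C**2
c(-10, H(-3))**2 = (-5 + (2*(-3))**2)**2 = (-5 + (-6)**2)**2 = (-5 + 36)**2 = 31**2 = 961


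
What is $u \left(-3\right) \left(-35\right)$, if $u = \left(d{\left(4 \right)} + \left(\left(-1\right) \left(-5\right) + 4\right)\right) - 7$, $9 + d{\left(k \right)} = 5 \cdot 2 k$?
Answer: $3465$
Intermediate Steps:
$d{\left(k \right)} = -9 + 10 k$ ($d{\left(k \right)} = -9 + 5 \cdot 2 k = -9 + 10 k$)
$u = 33$ ($u = \left(\left(-9 + 10 \cdot 4\right) + \left(\left(-1\right) \left(-5\right) + 4\right)\right) - 7 = \left(\left(-9 + 40\right) + \left(5 + 4\right)\right) - 7 = \left(31 + 9\right) - 7 = 40 - 7 = 33$)
$u \left(-3\right) \left(-35\right) = 33 \left(-3\right) \left(-35\right) = \left(-99\right) \left(-35\right) = 3465$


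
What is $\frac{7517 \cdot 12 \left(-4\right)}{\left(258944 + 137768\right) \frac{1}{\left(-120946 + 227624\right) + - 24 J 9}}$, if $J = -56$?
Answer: $- \frac{5356944948}{49589} \approx -1.0803 \cdot 10^{5}$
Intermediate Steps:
$\frac{7517 \cdot 12 \left(-4\right)}{\left(258944 + 137768\right) \frac{1}{\left(-120946 + 227624\right) + - 24 J 9}} = \frac{7517 \cdot 12 \left(-4\right)}{\left(258944 + 137768\right) \frac{1}{\left(-120946 + 227624\right) + \left(-24\right) \left(-56\right) 9}} = \frac{7517 \left(-48\right)}{396712 \frac{1}{106678 + 1344 \cdot 9}} = - \frac{360816}{396712 \frac{1}{106678 + 12096}} = - \frac{360816}{396712 \cdot \frac{1}{118774}} = - \frac{360816}{\frac{198356}{59387}} = \left(-360816\right) \frac{59387}{198356} = - \frac{5356944948}{49589}$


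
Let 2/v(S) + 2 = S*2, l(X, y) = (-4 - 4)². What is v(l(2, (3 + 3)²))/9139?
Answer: 1/575757 ≈ 1.7368e-6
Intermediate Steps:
l(X, y) = 64 (l(X, y) = (-8)² = 64)
v(S) = 2/(-2 + 2*S) (v(S) = 2/(-2 + S*2) = 2/(-2 + 2*S))
v(l(2, (3 + 3)²))/9139 = 1/((-1 + 64)*9139) = (1/9139)/63 = (1/63)*(1/9139) = 1/575757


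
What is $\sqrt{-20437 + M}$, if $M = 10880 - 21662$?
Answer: $i \sqrt{31219} \approx 176.69 i$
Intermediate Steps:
$M = -10782$ ($M = 10880 - 21662 = -10782$)
$\sqrt{-20437 + M} = \sqrt{-20437 - 10782} = \sqrt{-31219} = i \sqrt{31219}$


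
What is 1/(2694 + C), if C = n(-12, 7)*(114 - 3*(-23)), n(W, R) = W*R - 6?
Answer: -1/13776 ≈ -7.2590e-5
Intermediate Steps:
n(W, R) = -6 + R*W (n(W, R) = R*W - 6 = -6 + R*W)
C = -16470 (C = (-6 + 7*(-12))*(114 - 3*(-23)) = (-6 - 84)*(114 + 69) = -90*183 = -16470)
1/(2694 + C) = 1/(2694 - 16470) = 1/(-13776) = -1/13776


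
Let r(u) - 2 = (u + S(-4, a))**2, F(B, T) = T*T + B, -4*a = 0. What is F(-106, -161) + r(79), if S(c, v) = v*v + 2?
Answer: 32378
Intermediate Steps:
a = 0 (a = -1/4*0 = 0)
F(B, T) = B + T**2 (F(B, T) = T**2 + B = B + T**2)
S(c, v) = 2 + v**2 (S(c, v) = v**2 + 2 = 2 + v**2)
r(u) = 2 + (2 + u)**2 (r(u) = 2 + (u + (2 + 0**2))**2 = 2 + (u + (2 + 0))**2 = 2 + (u + 2)**2 = 2 + (2 + u)**2)
F(-106, -161) + r(79) = (-106 + (-161)**2) + (2 + (2 + 79)**2) = (-106 + 25921) + (2 + 81**2) = 25815 + (2 + 6561) = 25815 + 6563 = 32378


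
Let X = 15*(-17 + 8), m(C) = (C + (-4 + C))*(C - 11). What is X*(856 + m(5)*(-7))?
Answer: -149580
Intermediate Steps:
m(C) = (-11 + C)*(-4 + 2*C) (m(C) = (-4 + 2*C)*(-11 + C) = (-11 + C)*(-4 + 2*C))
X = -135 (X = 15*(-9) = -135)
X*(856 + m(5)*(-7)) = -135*(856 + (44 - 26*5 + 2*5²)*(-7)) = -135*(856 + (44 - 130 + 2*25)*(-7)) = -135*(856 + (44 - 130 + 50)*(-7)) = -135*(856 - 36*(-7)) = -135*(856 + 252) = -135*1108 = -149580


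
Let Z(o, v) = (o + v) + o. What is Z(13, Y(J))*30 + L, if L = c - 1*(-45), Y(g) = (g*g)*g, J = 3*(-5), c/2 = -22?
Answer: -100469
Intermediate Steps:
c = -44 (c = 2*(-22) = -44)
J = -15
Y(g) = g³ (Y(g) = g²*g = g³)
Z(o, v) = v + 2*o
L = 1 (L = -44 - 1*(-45) = -44 + 45 = 1)
Z(13, Y(J))*30 + L = ((-15)³ + 2*13)*30 + 1 = (-3375 + 26)*30 + 1 = -3349*30 + 1 = -100470 + 1 = -100469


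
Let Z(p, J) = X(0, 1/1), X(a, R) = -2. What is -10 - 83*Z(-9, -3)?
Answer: 156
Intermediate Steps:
Z(p, J) = -2
-10 - 83*Z(-9, -3) = -10 - 83*(-2) = -10 + 166 = 156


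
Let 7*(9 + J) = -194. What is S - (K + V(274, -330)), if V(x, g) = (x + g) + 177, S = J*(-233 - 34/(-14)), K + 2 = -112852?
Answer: 5938715/49 ≈ 1.2120e+5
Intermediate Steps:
K = -112854 (K = -2 - 112852 = -112854)
J = -257/7 (J = -9 + (⅐)*(-194) = -9 - 194/7 = -257/7 ≈ -36.714)
S = 414798/49 (S = -257*(-233 - 34/(-14))/7 = -257*(-233 - 34*(-1/14))/7 = -257*(-233 + 17/7)/7 = -257/7*(-1614/7) = 414798/49 ≈ 8465.3)
V(x, g) = 177 + g + x (V(x, g) = (g + x) + 177 = 177 + g + x)
S - (K + V(274, -330)) = 414798/49 - (-112854 + (177 - 330 + 274)) = 414798/49 - (-112854 + 121) = 414798/49 - 1*(-112733) = 414798/49 + 112733 = 5938715/49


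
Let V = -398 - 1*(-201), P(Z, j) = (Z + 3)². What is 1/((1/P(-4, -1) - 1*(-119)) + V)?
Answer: -1/77 ≈ -0.012987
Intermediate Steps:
P(Z, j) = (3 + Z)²
V = -197 (V = -398 + 201 = -197)
1/((1/P(-4, -1) - 1*(-119)) + V) = 1/((1/((3 - 4)²) - 1*(-119)) - 197) = 1/((1/((-1)²) + 119) - 197) = 1/((1/1 + 119) - 197) = 1/((1 + 119) - 197) = 1/(120 - 197) = 1/(-77) = -1/77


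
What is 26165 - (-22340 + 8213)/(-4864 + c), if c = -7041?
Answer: 311480198/11905 ≈ 26164.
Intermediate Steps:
26165 - (-22340 + 8213)/(-4864 + c) = 26165 - (-22340 + 8213)/(-4864 - 7041) = 26165 - (-14127)/(-11905) = 26165 - (-14127)*(-1)/11905 = 26165 - 1*14127/11905 = 26165 - 14127/11905 = 311480198/11905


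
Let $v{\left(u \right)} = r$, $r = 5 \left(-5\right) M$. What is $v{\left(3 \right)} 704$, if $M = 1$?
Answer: $-17600$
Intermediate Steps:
$r = -25$ ($r = 5 \left(-5\right) 1 = \left(-25\right) 1 = -25$)
$v{\left(u \right)} = -25$
$v{\left(3 \right)} 704 = \left(-25\right) 704 = -17600$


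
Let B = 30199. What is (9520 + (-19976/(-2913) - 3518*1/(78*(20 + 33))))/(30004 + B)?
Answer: 19119238115/120830852571 ≈ 0.15823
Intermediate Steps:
(9520 + (-19976/(-2913) - 3518*1/(78*(20 + 33))))/(30004 + B) = (9520 + (-19976/(-2913) - 3518*1/(78*(20 + 33))))/(30004 + 30199) = (9520 + (-19976*(-1/2913) - 3518/(78*53)))/60203 = (9520 + (19976/2913 - 3518/4134))*(1/60203) = (9520 + (19976/2913 - 3518*1/4134))*(1/60203) = (9520 + (19976/2913 - 1759/2067))*(1/60203) = (9520 + 12055475/2007057)*(1/60203) = (19119238115/2007057)*(1/60203) = 19119238115/120830852571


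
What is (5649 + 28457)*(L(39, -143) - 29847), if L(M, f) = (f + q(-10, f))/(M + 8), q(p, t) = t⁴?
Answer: 14213970482794/47 ≈ 3.0243e+11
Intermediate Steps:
L(M, f) = (f + f⁴)/(8 + M) (L(M, f) = (f + f⁴)/(M + 8) = (f + f⁴)/(8 + M))
(5649 + 28457)*(L(39, -143) - 29847) = (5649 + 28457)*((-143 + (-143)⁴)/(8 + 39) - 29847) = 34106*((-143 + 418161601)/47 - 29847) = 34106*((1/47)*418161458 - 29847) = 34106*(418161458/47 - 29847) = 34106*(416758649/47) = 14213970482794/47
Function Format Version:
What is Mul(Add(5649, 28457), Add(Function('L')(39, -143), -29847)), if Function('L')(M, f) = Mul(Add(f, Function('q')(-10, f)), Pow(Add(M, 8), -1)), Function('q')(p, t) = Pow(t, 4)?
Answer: Rational(14213970482794, 47) ≈ 3.0243e+11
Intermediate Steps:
Function('L')(M, f) = Mul(Pow(Add(8, M), -1), Add(f, Pow(f, 4))) (Function('L')(M, f) = Mul(Add(f, Pow(f, 4)), Pow(Add(M, 8), -1)) = Mul(Add(f, Pow(f, 4)), Pow(Add(8, M), -1)) = Mul(Pow(Add(8, M), -1), Add(f, Pow(f, 4))))
Mul(Add(5649, 28457), Add(Function('L')(39, -143), -29847)) = Mul(Add(5649, 28457), Add(Mul(Pow(Add(8, 39), -1), Add(-143, Pow(-143, 4))), -29847)) = Mul(34106, Add(Mul(Pow(47, -1), Add(-143, 418161601)), -29847)) = Mul(34106, Add(Mul(Rational(1, 47), 418161458), -29847)) = Mul(34106, Add(Rational(418161458, 47), -29847)) = Mul(34106, Rational(416758649, 47)) = Rational(14213970482794, 47)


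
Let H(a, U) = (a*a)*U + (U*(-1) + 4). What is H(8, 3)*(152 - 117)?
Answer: 6755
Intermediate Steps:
H(a, U) = 4 - U + U*a² (H(a, U) = a²*U + (-U + 4) = U*a² + (4 - U) = 4 - U + U*a²)
H(8, 3)*(152 - 117) = (4 - 1*3 + 3*8²)*(152 - 117) = (4 - 3 + 3*64)*35 = (4 - 3 + 192)*35 = 193*35 = 6755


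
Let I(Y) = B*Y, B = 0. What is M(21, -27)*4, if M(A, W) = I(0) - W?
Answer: 108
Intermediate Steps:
I(Y) = 0 (I(Y) = 0*Y = 0)
M(A, W) = -W (M(A, W) = 0 - W = -W)
M(21, -27)*4 = -1*(-27)*4 = 27*4 = 108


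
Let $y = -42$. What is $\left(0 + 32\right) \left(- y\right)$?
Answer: $1344$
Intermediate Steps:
$\left(0 + 32\right) \left(- y\right) = \left(0 + 32\right) \left(\left(-1\right) \left(-42\right)\right) = 32 \cdot 42 = 1344$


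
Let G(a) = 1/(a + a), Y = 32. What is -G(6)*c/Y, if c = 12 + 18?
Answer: -5/64 ≈ -0.078125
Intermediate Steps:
G(a) = 1/(2*a)
c = 30
-G(6)*c/Y = -(½)/6*30/32 = -(½)*(⅙)*30*(1/32) = -15/(12*16) = -1*5/64 = -5/64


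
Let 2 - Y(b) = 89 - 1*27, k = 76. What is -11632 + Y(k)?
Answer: -11692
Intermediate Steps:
Y(b) = -60 (Y(b) = 2 - (89 - 1*27) = 2 - (89 - 27) = 2 - 1*62 = 2 - 62 = -60)
-11632 + Y(k) = -11632 - 60 = -11692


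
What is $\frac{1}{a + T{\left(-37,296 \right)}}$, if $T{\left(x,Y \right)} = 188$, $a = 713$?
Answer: $\frac{1}{901} \approx 0.0011099$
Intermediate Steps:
$\frac{1}{a + T{\left(-37,296 \right)}} = \frac{1}{713 + 188} = \frac{1}{901}$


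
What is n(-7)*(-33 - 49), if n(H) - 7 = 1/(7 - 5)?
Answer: -615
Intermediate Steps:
n(H) = 15/2 (n(H) = 7 + 1/(7 - 5) = 7 + 1/2 = 7 + ½ = 15/2)
n(-7)*(-33 - 49) = 15*(-33 - 49)/2 = (15/2)*(-82) = -615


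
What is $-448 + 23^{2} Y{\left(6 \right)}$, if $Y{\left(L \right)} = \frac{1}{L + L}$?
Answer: $- \frac{4847}{12} \approx -403.92$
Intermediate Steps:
$Y{\left(L \right)} = \frac{1}{2 L}$
$-448 + 23^{2} Y{\left(6 \right)} = -448 + 23^{2} \frac{1}{2 \cdot 6} = -448 + 529 \cdot \frac{1}{2} \cdot \frac{1}{6} = -448 + 529 \cdot \frac{1}{12} = -448 + \frac{529}{12} = - \frac{4847}{12}$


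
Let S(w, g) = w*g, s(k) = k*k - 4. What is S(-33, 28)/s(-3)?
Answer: -924/5 ≈ -184.80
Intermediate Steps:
s(k) = -4 + k² (s(k) = k² - 4 = -4 + k²)
S(w, g) = g*w
S(-33, 28)/s(-3) = (28*(-33))/(-4 + (-3)²) = -924/(-4 + 9) = -924/5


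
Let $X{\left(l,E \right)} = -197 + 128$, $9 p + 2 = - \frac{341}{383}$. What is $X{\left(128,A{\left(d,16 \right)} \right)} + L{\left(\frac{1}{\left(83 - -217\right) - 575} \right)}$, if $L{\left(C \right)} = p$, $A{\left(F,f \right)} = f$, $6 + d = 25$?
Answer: $- \frac{26550}{383} \approx -69.321$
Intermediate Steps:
$d = 19$ ($d = -6 + 25 = 19$)
$p = - \frac{123}{383}$ ($p = - \frac{2}{9} + \frac{\left(-341\right) \frac{1}{383}}{9} = - \frac{2}{9} + \frac{1}{9} \left(- \frac{341}{383}\right) = - \frac{2}{9} - \frac{341}{3447} = - \frac{123}{383} \approx -0.32115$)
$X{\left(l,E \right)} = -69$
$L{\left(C \right)} = - \frac{123}{383}$
$X{\left(128,A{\left(d,16 \right)} \right)} + L{\left(\frac{1}{\left(83 - -217\right) - 575} \right)} = -69 - \frac{123}{383} = - \frac{26550}{383}$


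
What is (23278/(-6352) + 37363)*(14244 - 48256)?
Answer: -1008908576247/794 ≈ -1.2707e+9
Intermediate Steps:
(23278/(-6352) + 37363)*(14244 - 48256) = (23278*(-1/6352) + 37363)*(-34012) = (-11639/3176 + 37363)*(-34012) = (118653249/3176)*(-34012) = -1008908576247/794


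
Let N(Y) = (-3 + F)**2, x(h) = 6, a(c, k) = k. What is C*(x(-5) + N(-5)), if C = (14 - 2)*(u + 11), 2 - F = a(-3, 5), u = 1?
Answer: 6048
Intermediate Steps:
F = -3 (F = 2 - 1*5 = 2 - 5 = -3)
C = 144 (C = (14 - 2)*(1 + 11) = 12*12 = 144)
N(Y) = 36 (N(Y) = (-3 - 3)**2 = (-6)**2 = 36)
C*(x(-5) + N(-5)) = 144*(6 + 36) = 144*42 = 6048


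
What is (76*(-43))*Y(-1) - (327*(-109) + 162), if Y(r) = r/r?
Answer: 32213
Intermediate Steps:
Y(r) = 1
(76*(-43))*Y(-1) - (327*(-109) + 162) = (76*(-43))*1 - (327*(-109) + 162) = -3268*1 - (-35643 + 162) = -3268 - 1*(-35481) = -3268 + 35481 = 32213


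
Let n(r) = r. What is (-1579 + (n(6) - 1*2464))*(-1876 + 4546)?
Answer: -10778790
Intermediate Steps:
(-1579 + (n(6) - 1*2464))*(-1876 + 4546) = (-1579 + (6 - 1*2464))*(-1876 + 4546) = (-1579 + (6 - 2464))*2670 = (-1579 - 2458)*2670 = -4037*2670 = -10778790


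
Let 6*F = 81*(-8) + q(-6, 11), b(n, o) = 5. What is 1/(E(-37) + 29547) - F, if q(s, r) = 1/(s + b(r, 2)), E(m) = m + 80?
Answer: 4800979/44385 ≈ 108.17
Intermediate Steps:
E(m) = 80 + m
q(s, r) = 1/(5 + s) (q(s, r) = 1/(s + 5) = 1/(5 + s))
F = -649/6 (F = (81*(-8) + 1/(5 - 6))/6 = (-648 + 1/(-1))/6 = (-648 - 1)/6 = (⅙)*(-649) = -649/6 ≈ -108.17)
1/(E(-37) + 29547) - F = 1/((80 - 37) + 29547) - 1*(-649/6) = 1/(43 + 29547) + 649/6 = 1/29590 + 649/6 = 4800979/44385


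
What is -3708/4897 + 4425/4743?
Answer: 1360727/7742157 ≈ 0.17576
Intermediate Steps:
-3708/4897 + 4425/4743 = -3708*1/4897 + 4425*(1/4743) = -3708/4897 + 1475/1581 = 1360727/7742157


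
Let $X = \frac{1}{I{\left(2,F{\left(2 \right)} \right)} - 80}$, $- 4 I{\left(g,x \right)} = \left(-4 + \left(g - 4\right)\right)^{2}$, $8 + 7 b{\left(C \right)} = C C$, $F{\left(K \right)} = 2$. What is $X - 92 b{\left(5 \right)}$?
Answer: $- \frac{139203}{623} \approx -223.44$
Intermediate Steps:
$b{\left(C \right)} = - \frac{8}{7} + \frac{C^{2}}{7}$ ($b{\left(C \right)} = - \frac{8}{7} + \frac{C C}{7} = - \frac{8}{7} + \frac{C^{2}}{7}$)
$I{\left(g,x \right)} = - \frac{\left(-8 + g\right)^{2}}{4}$ ($I{\left(g,x \right)} = - \frac{\left(-4 + \left(g - 4\right)\right)^{2}}{4} = - \frac{\left(-4 + \left(-4 + g\right)\right)^{2}}{4} = - \frac{\left(-8 + g\right)^{2}}{4}$)
$X = - \frac{1}{89}$ ($X = \frac{1}{- \frac{\left(-8 + 2\right)^{2}}{4} - 80} = \frac{1}{- \frac{\left(-6\right)^{2}}{4} - 80} = \frac{1}{\left(- \frac{1}{4}\right) 36 - 80} = \frac{1}{-9 - 80} = \frac{1}{-89} = - \frac{1}{89} \approx -0.011236$)
$X - 92 b{\left(5 \right)} = - \frac{1}{89} - 92 \left(- \frac{8}{7} + \frac{5^{2}}{7}\right) = - \frac{1}{89} - 92 \left(- \frac{8}{7} + \frac{1}{7} \cdot 25\right) = - \frac{1}{89} - 92 \left(- \frac{8}{7} + \frac{25}{7}\right) = - \frac{1}{89} - \frac{1564}{7} = - \frac{139203}{623}$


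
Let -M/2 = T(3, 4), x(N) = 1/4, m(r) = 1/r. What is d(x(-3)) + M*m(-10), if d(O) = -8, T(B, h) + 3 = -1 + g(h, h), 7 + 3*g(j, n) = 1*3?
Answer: -136/15 ≈ -9.0667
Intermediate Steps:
m(r) = 1/r
g(j, n) = -4/3 (g(j, n) = -7/3 + (1*3)/3 = -7/3 + (⅓)*3 = -7/3 + 1 = -4/3)
x(N) = ¼
T(B, h) = -16/3 (T(B, h) = -3 + (-1 - 4/3) = -3 - 7/3 = -16/3)
M = 32/3 (M = -2*(-16/3) = 32/3 ≈ 10.667)
d(x(-3)) + M*m(-10) = -8 + (32/3)/(-10) = -8 + (32/3)*(-⅒) = -8 - 16/15 = -136/15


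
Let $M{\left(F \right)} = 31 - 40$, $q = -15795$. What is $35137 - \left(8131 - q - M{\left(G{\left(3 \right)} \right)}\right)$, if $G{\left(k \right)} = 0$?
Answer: $11202$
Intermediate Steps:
$M{\left(F \right)} = -9$
$35137 - \left(8131 - q - M{\left(G{\left(3 \right)} \right)}\right) = 35137 - 23935 = 11202$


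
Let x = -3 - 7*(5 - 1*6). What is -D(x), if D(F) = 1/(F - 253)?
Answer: 1/249 ≈ 0.0040161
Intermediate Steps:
x = 4 (x = -3 - 7*(5 - 6) = -3 - 7*(-1) = -3 + 7 = 4)
D(F) = 1/(-253 + F)
-D(x) = -1/(-253 + 4) = -1/(-249) = -1*(-1/249) = 1/249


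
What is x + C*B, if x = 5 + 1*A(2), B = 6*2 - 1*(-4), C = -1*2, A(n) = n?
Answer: -25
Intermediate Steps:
C = -2
B = 16 (B = 12 + 4 = 16)
x = 7 (x = 5 + 1*2 = 5 + 2 = 7)
x + C*B = 7 - 2*16 = 7 - 32 = -25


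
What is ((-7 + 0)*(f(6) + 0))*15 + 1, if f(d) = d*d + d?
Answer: -4409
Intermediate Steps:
f(d) = d + d² (f(d) = d² + d = d + d²)
((-7 + 0)*(f(6) + 0))*15 + 1 = ((-7 + 0)*(6*(1 + 6) + 0))*15 + 1 = -7*(6*7 + 0)*15 + 1 = -7*(42 + 0)*15 + 1 = -7*42*15 + 1 = -294*15 + 1 = -4410 + 1 = -4409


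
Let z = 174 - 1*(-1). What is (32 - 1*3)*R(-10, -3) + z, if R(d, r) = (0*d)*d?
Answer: 175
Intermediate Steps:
z = 175 (z = 174 + 1 = 175)
R(d, r) = 0 (R(d, r) = 0*d = 0)
(32 - 1*3)*R(-10, -3) + z = (32 - 1*3)*0 + 175 = (32 - 3)*0 + 175 = 29*0 + 175 = 0 + 175 = 175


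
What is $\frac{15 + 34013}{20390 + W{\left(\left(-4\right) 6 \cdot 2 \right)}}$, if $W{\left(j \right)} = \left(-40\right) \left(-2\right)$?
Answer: $\frac{17014}{10235} \approx 1.6623$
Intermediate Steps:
$W{\left(j \right)} = 80$
$\frac{15 + 34013}{20390 + W{\left(\left(-4\right) 6 \cdot 2 \right)}} = \frac{15 + 34013}{20390 + 80} = \frac{34028}{20470} = 34028 \cdot \frac{1}{20470} = \frac{17014}{10235}$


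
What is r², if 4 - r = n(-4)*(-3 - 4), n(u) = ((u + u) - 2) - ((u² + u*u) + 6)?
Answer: 110224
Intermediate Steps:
n(u) = -8 - 2*u² + 2*u (n(u) = (2*u - 2) - ((u² + u²) + 6) = (-2 + 2*u) - (2*u² + 6) = (-2 + 2*u) - (6 + 2*u²) = (-2 + 2*u) + (-6 - 2*u²) = -8 - 2*u² + 2*u)
r = -332 (r = 4 - (-8 - 2*(-4)² + 2*(-4))*(-3 - 4) = 4 - (-8 - 2*16 - 8)*(-7) = 4 - (-8 - 32 - 8)*(-7) = 4 - (-48)*(-7) = 4 - 1*336 = 4 - 336 = -332)
r² = (-332)² = 110224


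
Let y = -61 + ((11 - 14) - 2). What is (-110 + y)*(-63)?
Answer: 11088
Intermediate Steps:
y = -66 (y = -61 + (-3 - 2) = -61 - 5 = -66)
(-110 + y)*(-63) = (-110 - 66)*(-63) = -176*(-63) = 11088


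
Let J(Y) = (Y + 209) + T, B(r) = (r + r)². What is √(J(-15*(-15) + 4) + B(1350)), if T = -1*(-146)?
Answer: 2*√1822646 ≈ 2700.1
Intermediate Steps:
B(r) = 4*r² (B(r) = (2*r)² = 4*r²)
T = 146
J(Y) = 355 + Y (J(Y) = (Y + 209) + 146 = (209 + Y) + 146 = 355 + Y)
√(J(-15*(-15) + 4) + B(1350)) = √((355 + (-15*(-15) + 4)) + 4*1350²) = √((355 + (225 + 4)) + 4*1822500) = √((355 + 229) + 7290000) = √(584 + 7290000) = √7290584 = 2*√1822646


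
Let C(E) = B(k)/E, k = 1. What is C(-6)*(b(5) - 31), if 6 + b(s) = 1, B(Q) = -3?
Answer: -18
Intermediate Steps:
b(s) = -5 (b(s) = -6 + 1 = -5)
C(E) = -3/E
C(-6)*(b(5) - 31) = (-3/(-6))*(-5 - 31) = -3*(-1/6)*(-36) = (1/2)*(-36) = -18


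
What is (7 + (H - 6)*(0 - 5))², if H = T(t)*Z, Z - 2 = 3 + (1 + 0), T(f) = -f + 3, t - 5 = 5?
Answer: 61009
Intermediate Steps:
t = 10 (t = 5 + 5 = 10)
T(f) = 3 - f
Z = 6 (Z = 2 + (3 + (1 + 0)) = 2 + (3 + 1) = 2 + 4 = 6)
H = -42 (H = (3 - 1*10)*6 = (3 - 10)*6 = -7*6 = -42)
(7 + (H - 6)*(0 - 5))² = (7 + (-42 - 6)*(0 - 5))² = (7 - 48*(-5))² = (7 + 240)² = 247² = 61009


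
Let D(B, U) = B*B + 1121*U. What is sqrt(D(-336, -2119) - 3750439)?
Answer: I*sqrt(6012942) ≈ 2452.1*I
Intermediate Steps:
D(B, U) = B**2 + 1121*U
sqrt(D(-336, -2119) - 3750439) = sqrt(((-336)**2 + 1121*(-2119)) - 3750439) = sqrt((112896 - 2375399) - 3750439) = sqrt(-2262503 - 3750439) = sqrt(-6012942) = I*sqrt(6012942)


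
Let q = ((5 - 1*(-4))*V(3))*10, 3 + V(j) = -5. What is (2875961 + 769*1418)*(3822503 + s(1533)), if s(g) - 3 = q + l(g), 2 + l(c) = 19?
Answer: 15158810884609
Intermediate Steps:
V(j) = -8 (V(j) = -3 - 5 = -8)
l(c) = 17 (l(c) = -2 + 19 = 17)
q = -720 (q = ((5 - 1*(-4))*(-8))*10 = ((5 + 4)*(-8))*10 = (9*(-8))*10 = -72*10 = -720)
s(g) = -700 (s(g) = 3 + (-720 + 17) = 3 - 703 = -700)
(2875961 + 769*1418)*(3822503 + s(1533)) = (2875961 + 769*1418)*(3822503 - 700) = (2875961 + 1090442)*3821803 = 3966403*3821803 = 15158810884609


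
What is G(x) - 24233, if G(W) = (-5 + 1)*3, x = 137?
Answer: -24245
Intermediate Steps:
G(W) = -12 (G(W) = -4*3 = -12)
G(x) - 24233 = -12 - 24233 = -24245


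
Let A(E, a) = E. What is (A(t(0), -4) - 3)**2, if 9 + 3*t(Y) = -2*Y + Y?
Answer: 36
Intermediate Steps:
t(Y) = -3 - Y/3 (t(Y) = -3 + (-2*Y + Y)/3 = -3 + (-Y)/3 = -3 - Y/3)
(A(t(0), -4) - 3)**2 = ((-3 - 1/3*0) - 3)**2 = ((-3 + 0) - 3)**2 = (-3 - 3)**2 = (-6)**2 = 36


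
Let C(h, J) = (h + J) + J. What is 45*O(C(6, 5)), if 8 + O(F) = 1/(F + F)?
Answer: -11475/32 ≈ -358.59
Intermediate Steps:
C(h, J) = h + 2*J (C(h, J) = (J + h) + J = h + 2*J)
O(F) = -8 + 1/(2*F) (O(F) = -8 + 1/(F + F) = -8 + 1/(2*F))
45*O(C(6, 5)) = 45*(-8 + 1/(2*(6 + 2*5))) = 45*(-8 + 1/(2*(6 + 10))) = 45*(-8 + (½)/16) = 45*(-8 + (½)*(1/16)) = 45*(-8 + 1/32) = 45*(-255/32) = -11475/32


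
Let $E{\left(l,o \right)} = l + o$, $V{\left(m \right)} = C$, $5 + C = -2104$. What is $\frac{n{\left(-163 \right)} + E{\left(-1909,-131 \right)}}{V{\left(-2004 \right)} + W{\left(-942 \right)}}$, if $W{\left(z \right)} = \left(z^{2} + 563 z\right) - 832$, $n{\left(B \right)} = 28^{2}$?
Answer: $- \frac{1256}{354077} \approx -0.0035473$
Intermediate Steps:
$C = -2109$ ($C = -5 - 2104 = -2109$)
$n{\left(B \right)} = 784$
$W{\left(z \right)} = -832 + z^{2} + 563 z$
$V{\left(m \right)} = -2109$
$\frac{n{\left(-163 \right)} + E{\left(-1909,-131 \right)}}{V{\left(-2004 \right)} + W{\left(-942 \right)}} = \frac{784 - 2040}{-2109 + \left(-832 + \left(-942\right)^{2} + 563 \left(-942\right)\right)} = \frac{784 - 2040}{-2109 - -356186} = - \frac{1256}{-2109 + 356186} = - \frac{1256}{354077}$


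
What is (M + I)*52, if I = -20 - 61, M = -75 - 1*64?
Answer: -11440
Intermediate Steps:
M = -139 (M = -75 - 64 = -139)
I = -81
(M + I)*52 = (-139 - 81)*52 = -220*52 = -11440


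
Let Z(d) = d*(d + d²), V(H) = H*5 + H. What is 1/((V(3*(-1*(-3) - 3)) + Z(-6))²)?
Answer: 1/32400 ≈ 3.0864e-5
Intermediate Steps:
V(H) = 6*H (V(H) = 5*H + H = 6*H)
1/((V(3*(-1*(-3) - 3)) + Z(-6))²) = 1/((6*(3*(-1*(-3) - 3)) + (-6)²*(1 - 6))²) = 1/((6*(3*(3 - 3)) + 36*(-5))²) = 1/((6*(3*0) - 180)²) = 1/((6*0 - 180)²) = 1/((0 - 180)²) = 1/((-180)²) = 1/32400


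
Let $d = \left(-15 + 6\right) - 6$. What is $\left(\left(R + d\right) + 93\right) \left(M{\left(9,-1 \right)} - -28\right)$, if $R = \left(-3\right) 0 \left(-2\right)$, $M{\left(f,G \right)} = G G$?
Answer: $2262$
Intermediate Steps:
$M{\left(f,G \right)} = G^{2}$
$R = 0$ ($R = 0 \left(-2\right) = 0$)
$d = -15$ ($d = -9 - 6 = -15$)
$\left(\left(R + d\right) + 93\right) \left(M{\left(9,-1 \right)} - -28\right) = \left(\left(0 - 15\right) + 93\right) \left(\left(-1\right)^{2} - -28\right) = \left(-15 + 93\right) \left(1 + 28\right) = 78 \cdot 29 = 2262$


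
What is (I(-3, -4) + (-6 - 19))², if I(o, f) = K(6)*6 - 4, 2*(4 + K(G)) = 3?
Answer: 1936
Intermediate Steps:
K(G) = -5/2 (K(G) = -4 + (½)*3 = -4 + 3/2 = -5/2)
I(o, f) = -19 (I(o, f) = -5/2*6 - 4 = -15 - 4 = -19)
(I(-3, -4) + (-6 - 19))² = (-19 + (-6 - 19))² = (-19 - 25)² = (-44)² = 1936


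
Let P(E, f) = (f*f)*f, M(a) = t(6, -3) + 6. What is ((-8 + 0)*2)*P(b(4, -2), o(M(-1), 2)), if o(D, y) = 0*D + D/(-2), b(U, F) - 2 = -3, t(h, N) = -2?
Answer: 128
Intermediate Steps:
b(U, F) = -1 (b(U, F) = 2 - 3 = -1)
M(a) = 4 (M(a) = -2 + 6 = 4)
o(D, y) = -D/2 (o(D, y) = 0 + D*(-1/2) = 0 - D/2 = -D/2)
P(E, f) = f**3 (P(E, f) = f**2*f = f**3)
((-8 + 0)*2)*P(b(4, -2), o(M(-1), 2)) = ((-8 + 0)*2)*(-1/2*4)**3 = -8*2*(-2)**3 = -16*(-8) = 128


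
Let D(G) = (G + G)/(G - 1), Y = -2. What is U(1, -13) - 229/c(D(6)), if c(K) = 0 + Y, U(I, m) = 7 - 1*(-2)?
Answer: 247/2 ≈ 123.50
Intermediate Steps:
U(I, m) = 9 (U(I, m) = 7 + 2 = 9)
D(G) = 2*G/(-1 + G) (D(G) = (2*G)/(-1 + G) = 2*G/(-1 + G))
c(K) = -2 (c(K) = 0 - 2 = -2)
U(1, -13) - 229/c(D(6)) = 9 - 229/(-2) = 9 - 229*(-1/2) = 9 + 229/2 = 247/2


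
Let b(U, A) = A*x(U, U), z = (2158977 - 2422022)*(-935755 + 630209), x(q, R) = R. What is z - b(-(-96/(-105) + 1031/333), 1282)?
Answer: 936739770850312/11655 ≈ 8.0372e+10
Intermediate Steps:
z = 80372347570 (z = -263045*(-305546) = 80372347570)
b(U, A) = A*U
z - b(-(-96/(-105) + 1031/333), 1282) = 80372347570 - 1282*(-(-96/(-105) + 1031/333)) = 80372347570 - 1282*(-(-96*(-1/105) + 1031*(1/333))) = 80372347570 - 1282*(-(32/35 + 1031/333)) = 80372347570 - 1282*(-1*46741/11655) = 80372347570 - 1282*(-46741)/11655 = 80372347570 - 1*(-59921962/11655) = 80372347570 + 59921962/11655 = 936739770850312/11655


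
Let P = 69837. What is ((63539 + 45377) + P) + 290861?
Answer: 469614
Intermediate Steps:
((63539 + 45377) + P) + 290861 = ((63539 + 45377) + 69837) + 290861 = (108916 + 69837) + 290861 = 178753 + 290861 = 469614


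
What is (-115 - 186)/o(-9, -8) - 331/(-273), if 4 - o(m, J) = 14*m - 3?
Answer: -5450/5187 ≈ -1.0507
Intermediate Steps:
o(m, J) = 7 - 14*m (o(m, J) = 4 - (14*m - 3) = 4 - (-3 + 14*m) = 4 + (3 - 14*m) = 7 - 14*m)
(-115 - 186)/o(-9, -8) - 331/(-273) = (-115 - 186)/(7 - 14*(-9)) - 331/(-273) = -301/(7 + 126) - 331*(-1/273) = -301/133 + 331/273 = -301*1/133 + 331/273 = -43/19 + 331/273 = -5450/5187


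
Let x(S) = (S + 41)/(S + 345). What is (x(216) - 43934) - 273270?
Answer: -177951187/561 ≈ -3.1720e+5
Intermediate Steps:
x(S) = (41 + S)/(345 + S)
(x(216) - 43934) - 273270 = ((41 + 216)/(345 + 216) - 43934) - 273270 = (257/561 - 43934) - 273270 = -24646717/561 - 273270 = -177951187/561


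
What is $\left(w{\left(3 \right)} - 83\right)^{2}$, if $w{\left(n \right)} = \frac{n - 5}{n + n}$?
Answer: $\frac{62500}{9} \approx 6944.4$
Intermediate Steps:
$w{\left(n \right)} = \frac{-5 + n}{2 n}$
$\left(w{\left(3 \right)} - 83\right)^{2} = \left(\frac{-5 + 3}{2 \cdot 3} - 83\right)^{2} = \left(\frac{1}{2} \cdot \frac{1}{3} \left(-2\right) - 83\right)^{2} = \left(- \frac{1}{3} - 83\right)^{2} = \left(- \frac{250}{3}\right)^{2} = \frac{62500}{9}$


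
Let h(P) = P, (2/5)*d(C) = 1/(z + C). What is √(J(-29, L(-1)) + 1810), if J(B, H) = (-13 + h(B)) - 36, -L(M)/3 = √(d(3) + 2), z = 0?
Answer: 2*√433 ≈ 41.617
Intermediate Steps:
d(C) = 5/(2*C) (d(C) = 5/(2*(0 + C)) = 5/(2*C))
L(M) = -√102/2 (L(M) = -3*√((5/2)/3 + 2) = -3*√((5/2)*(⅓) + 2) = -3*√(⅚ + 2) = -√102/2)
J(B, H) = -49 + B (J(B, H) = (-13 + B) - 36 = -49 + B)
√(J(-29, L(-1)) + 1810) = √((-49 - 29) + 1810) = √(-78 + 1810) = √1732 = 2*√433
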